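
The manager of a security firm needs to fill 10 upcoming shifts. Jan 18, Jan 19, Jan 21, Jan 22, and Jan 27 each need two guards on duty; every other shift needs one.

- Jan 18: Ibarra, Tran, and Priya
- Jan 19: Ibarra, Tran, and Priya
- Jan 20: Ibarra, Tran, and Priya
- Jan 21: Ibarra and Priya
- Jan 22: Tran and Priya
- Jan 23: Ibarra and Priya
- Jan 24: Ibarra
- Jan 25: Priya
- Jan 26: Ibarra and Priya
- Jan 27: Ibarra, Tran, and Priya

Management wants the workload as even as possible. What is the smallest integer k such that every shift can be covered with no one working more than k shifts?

With 3 guards and 15 worker-slots to fill, someone must work at least ⌈15/3⌉ = 5 shifts, so k ≥ 5.
k = 5 works: Jan 18→Ibarra+Tran, Jan 19→Tran+Priya, Jan 20→Tran, Jan 21→Ibarra+Priya, Jan 22→Tran+Priya, Jan 23→Ibarra, Jan 24→Ibarra, Jan 25→Priya, Jan 26→Ibarra, Jan 27→Tran+Priya.
Loads: Ibarra 5, Tran 5, Priya 5 — all ≤ 5.

5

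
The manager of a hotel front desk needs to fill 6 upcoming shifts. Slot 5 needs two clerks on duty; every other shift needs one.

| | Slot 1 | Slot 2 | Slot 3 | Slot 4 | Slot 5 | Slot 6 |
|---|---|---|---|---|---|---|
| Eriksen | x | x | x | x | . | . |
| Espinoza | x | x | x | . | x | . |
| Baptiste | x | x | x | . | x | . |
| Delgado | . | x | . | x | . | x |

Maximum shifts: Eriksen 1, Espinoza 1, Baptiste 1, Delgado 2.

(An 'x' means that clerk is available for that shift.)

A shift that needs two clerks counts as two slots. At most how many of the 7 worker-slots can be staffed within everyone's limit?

Total capacity across all clerks is 1+1+1+2 = 5, and 7 slots are needed, so at most 5 can be filled.
An assignment achieving 5: Slot 2→Delgado, Slot 4→Eriksen, Slot 5→Espinoza+Baptiste, Slot 6→Delgado.
Loads: Eriksen 1/1, Espinoza 1/1, Baptiste 1/1, Delgado 2/2.

5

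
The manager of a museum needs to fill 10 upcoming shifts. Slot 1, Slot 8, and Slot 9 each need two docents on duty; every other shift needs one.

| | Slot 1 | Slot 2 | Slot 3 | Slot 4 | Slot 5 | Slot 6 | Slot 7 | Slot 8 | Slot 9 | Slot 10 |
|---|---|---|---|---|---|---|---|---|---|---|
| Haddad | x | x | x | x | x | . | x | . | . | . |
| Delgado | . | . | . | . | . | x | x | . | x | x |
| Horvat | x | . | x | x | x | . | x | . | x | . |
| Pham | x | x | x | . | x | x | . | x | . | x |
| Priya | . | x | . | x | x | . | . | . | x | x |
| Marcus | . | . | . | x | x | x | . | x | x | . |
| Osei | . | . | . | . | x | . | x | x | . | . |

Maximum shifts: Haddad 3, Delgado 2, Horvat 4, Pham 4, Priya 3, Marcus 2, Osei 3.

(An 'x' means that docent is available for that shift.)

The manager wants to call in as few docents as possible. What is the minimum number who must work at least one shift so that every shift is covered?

13 slots to fill and no one can take more than 4, so at least ⌈13/4⌉ = 4 docents are needed.
Haddad, Horvat, Pham, and Marcus alone can cover everything: Slot 1→Haddad+Horvat, Slot 2→Haddad, Slot 3→Horvat, Slot 4→Horvat, Slot 5→Pham, Slot 6→Pham, Slot 7→Haddad, Slot 8→Pham+Marcus, Slot 9→Horvat+Marcus, Slot 10→Pham.

4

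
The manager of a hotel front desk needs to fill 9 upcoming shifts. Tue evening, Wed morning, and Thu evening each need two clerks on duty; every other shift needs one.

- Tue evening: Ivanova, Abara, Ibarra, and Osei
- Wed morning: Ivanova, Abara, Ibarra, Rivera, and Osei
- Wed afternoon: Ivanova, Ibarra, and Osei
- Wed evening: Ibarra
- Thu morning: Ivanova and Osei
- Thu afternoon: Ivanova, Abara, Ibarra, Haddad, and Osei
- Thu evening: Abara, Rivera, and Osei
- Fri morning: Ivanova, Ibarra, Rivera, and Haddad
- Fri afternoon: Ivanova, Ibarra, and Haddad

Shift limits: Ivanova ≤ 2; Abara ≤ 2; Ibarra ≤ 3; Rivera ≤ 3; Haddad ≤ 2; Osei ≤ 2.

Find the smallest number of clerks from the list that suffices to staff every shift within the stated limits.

5

12 slots to fill and no one can take more than 3, so at least ⌈12/3⌉ = 4 clerks are needed.
Any 4 clerks together have capacity at most 3+3+2+2 = 10 < 12 slots, so 4 can never suffice.
Ivanova, Abara, Ibarra, Rivera, and Haddad alone can cover everything: Tue evening→Abara+Ibarra, Wed morning→Ibarra+Rivera, Wed afternoon→Ivanova, Wed evening→Ibarra, Thu morning→Ivanova, Thu afternoon→Haddad, Thu evening→Abara+Rivera, Fri morning→Rivera, Fri afternoon→Haddad.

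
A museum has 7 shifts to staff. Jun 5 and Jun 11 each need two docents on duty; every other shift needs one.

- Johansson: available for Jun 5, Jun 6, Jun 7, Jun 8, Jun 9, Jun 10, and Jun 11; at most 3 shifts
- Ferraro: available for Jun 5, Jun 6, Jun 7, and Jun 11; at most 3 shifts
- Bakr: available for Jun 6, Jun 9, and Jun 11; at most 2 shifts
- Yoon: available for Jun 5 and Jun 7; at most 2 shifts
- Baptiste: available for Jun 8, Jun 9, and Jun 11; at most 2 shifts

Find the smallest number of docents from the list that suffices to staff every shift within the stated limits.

4

9 slots to fill and no one can take more than 3, so at least ⌈9/3⌉ = 3 docents are needed.
Any 3 docents together have capacity at most 3+3+2 = 8 < 9 slots, so 3 can never suffice.
Johansson, Ferraro, Bakr, and Yoon alone can cover everything: Jun 5→Ferraro+Yoon, Jun 6→Ferraro, Jun 7→Yoon, Jun 8→Johansson, Jun 9→Johansson, Jun 10→Johansson, Jun 11→Ferraro+Bakr.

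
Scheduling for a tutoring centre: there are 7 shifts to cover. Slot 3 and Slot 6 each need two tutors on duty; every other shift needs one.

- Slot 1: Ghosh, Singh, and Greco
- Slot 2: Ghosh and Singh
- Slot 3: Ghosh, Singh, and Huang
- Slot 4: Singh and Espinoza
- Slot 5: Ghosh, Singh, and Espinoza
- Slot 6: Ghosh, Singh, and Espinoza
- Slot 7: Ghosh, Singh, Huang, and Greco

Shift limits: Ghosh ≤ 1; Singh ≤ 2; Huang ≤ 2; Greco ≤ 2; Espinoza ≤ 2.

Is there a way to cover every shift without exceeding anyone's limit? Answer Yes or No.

No

Total capacity is 9 and 9 slots are needed, so capacity alone doesn't rule it out.
Shifts {Slot 2, Slot 3, Slot 4, Slot 5, Slot 6} need 7 worker-slots in total, but the tutors available for any of those shifts (Ghosh, Singh, Huang, and Espinoza) can supply at most 6 among them. So no valid schedule exists.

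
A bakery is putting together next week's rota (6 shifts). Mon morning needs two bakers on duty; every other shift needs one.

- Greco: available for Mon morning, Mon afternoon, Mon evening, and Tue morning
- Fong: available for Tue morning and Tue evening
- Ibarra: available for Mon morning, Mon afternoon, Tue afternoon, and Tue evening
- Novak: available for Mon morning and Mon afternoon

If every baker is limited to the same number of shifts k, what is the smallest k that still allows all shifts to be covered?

With 4 bakers and 7 worker-slots to fill, someone must work at least ⌈7/4⌉ = 2 shifts, so k ≥ 2.
k = 2 works: Mon morning→Ibarra+Novak, Mon afternoon→Novak, Mon evening→Greco, Tue morning→Greco, Tue afternoon→Ibarra, Tue evening→Fong.
Loads: Greco 2, Fong 1, Ibarra 2, Novak 2 — all ≤ 2.

2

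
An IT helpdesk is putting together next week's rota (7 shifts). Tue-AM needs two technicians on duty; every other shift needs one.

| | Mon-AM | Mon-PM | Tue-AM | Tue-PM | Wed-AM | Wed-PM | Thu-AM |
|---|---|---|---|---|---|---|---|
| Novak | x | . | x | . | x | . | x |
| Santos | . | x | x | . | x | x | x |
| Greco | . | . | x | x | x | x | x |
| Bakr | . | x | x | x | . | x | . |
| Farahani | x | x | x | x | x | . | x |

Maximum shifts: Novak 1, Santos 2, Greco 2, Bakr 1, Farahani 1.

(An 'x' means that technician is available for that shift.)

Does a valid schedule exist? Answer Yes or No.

Total capacity is 1+2+2+1+1 = 7 but 8 worker-slots are needed — infeasible.

No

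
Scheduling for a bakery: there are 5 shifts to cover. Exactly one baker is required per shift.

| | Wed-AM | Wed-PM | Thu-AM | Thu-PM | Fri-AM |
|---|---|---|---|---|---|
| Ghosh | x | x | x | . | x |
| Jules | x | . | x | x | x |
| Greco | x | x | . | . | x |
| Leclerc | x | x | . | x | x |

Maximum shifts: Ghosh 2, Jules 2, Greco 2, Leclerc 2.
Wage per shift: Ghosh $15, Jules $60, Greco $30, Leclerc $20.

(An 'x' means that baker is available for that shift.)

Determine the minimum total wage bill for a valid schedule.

Picking the cheapest available baker for each shift independently would cost $80, but that ignores the shift limits.
An optimal schedule: Wed-AM→Leclerc, Wed-PM→Ghosh, Thu-AM→Ghosh, Thu-PM→Leclerc, Fri-AM→Greco.
Total: 20 + 15 + 15 + 20 + 30 = $100.

$100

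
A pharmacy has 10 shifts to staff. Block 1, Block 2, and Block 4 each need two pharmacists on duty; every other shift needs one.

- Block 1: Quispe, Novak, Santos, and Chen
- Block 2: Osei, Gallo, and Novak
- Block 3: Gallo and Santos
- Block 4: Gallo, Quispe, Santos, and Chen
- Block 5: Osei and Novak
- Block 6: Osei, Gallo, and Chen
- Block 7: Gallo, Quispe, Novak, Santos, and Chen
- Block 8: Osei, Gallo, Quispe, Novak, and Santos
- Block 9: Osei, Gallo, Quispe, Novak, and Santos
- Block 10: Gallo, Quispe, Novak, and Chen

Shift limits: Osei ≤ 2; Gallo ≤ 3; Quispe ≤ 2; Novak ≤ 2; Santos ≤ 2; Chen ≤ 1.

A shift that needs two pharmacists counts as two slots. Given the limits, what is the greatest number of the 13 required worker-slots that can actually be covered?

12

Total capacity across all pharmacists is 2+3+2+2+2+1 = 12, and 13 slots are needed, so at most 12 can be filled.
An assignment achieving 12: Block 1→Quispe+Novak, Block 2→Osei+Gallo, Block 3→Gallo, Block 4→Quispe+Santos, Block 5→Osei, Block 6→Gallo, Block 7→Chen, Block 8→Santos, Block 10→Novak.
Loads: Osei 2/2, Gallo 3/3, Quispe 2/2, Novak 2/2, Santos 2/2, Chen 1/1.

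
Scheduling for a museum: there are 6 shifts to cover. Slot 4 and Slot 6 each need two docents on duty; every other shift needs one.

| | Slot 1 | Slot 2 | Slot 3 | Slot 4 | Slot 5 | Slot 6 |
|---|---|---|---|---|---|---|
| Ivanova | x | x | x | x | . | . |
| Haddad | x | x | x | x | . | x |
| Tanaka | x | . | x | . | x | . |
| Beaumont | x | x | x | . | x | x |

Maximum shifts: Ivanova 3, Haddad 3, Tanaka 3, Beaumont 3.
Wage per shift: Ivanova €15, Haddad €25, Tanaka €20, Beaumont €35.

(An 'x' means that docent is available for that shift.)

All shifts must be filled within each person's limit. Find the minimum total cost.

€170

Slot 4 can only be covered by Ivanova and Haddad, so that assignment is forced.
Slot 6 can only be covered by Haddad and Beaumont, so that assignment is forced.
Picking the cheapest available docent for each shift independently would cost €165, but that ignores the shift limits.
An optimal schedule: Slot 1→Ivanova, Slot 2→Ivanova, Slot 3→Tanaka, Slot 4→Ivanova+Haddad, Slot 5→Tanaka, Slot 6→Haddad+Beaumont.
Total: 15 + 15 + 20 + 15 + 25 + 20 + 25 + 35 = €170.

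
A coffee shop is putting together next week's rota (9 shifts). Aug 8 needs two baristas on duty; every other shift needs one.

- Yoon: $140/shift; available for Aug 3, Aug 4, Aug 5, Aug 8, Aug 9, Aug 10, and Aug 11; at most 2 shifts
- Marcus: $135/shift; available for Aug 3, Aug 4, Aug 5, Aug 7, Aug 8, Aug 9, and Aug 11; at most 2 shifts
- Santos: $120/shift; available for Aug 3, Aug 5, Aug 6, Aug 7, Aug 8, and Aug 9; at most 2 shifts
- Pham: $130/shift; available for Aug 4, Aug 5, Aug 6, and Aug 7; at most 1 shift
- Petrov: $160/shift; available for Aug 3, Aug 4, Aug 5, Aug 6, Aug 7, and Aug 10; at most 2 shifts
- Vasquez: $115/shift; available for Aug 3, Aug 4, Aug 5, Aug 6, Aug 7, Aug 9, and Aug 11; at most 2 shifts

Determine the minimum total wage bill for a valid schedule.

$1310

Picking the cheapest available barista for each shift independently would cost $1200, but that ignores the shift limits.
An optimal schedule: Aug 3→Marcus, Aug 4→Pham, Aug 5→Yoon, Aug 6→Vasquez, Aug 7→Petrov, Aug 8→Santos+Marcus, Aug 9→Santos, Aug 10→Yoon, Aug 11→Vasquez.
Total: 135 + 130 + 140 + 115 + 160 + 120 + 135 + 120 + 140 + 115 = $1310.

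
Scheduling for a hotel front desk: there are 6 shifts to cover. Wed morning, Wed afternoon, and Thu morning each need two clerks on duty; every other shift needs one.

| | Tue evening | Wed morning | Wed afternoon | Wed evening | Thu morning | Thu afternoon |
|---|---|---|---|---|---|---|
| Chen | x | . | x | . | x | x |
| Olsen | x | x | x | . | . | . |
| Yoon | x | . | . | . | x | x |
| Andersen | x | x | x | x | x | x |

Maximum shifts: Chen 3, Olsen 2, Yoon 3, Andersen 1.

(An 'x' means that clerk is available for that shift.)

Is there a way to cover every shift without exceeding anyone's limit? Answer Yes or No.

No

Total capacity is 9 and 9 slots are needed, so capacity alone doesn't rule it out.
Shifts {Wed morning, Wed evening} need 3 worker-slots in total, but the clerks available for any of those shifts (Olsen and Andersen) can supply at most 2 among them. So no valid schedule exists.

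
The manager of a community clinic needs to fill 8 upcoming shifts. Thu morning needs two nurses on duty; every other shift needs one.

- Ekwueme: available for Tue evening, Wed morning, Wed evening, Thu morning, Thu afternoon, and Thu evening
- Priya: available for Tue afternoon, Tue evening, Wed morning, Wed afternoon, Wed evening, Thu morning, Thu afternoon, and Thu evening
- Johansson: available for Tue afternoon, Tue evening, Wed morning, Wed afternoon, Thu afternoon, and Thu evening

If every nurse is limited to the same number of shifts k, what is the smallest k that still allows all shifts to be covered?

With 3 nurses and 9 worker-slots to fill, someone must work at least ⌈9/3⌉ = 3 shifts, so k ≥ 3.
k = 3 works: Tue afternoon→Priya, Tue evening→Ekwueme, Wed morning→Johansson, Wed afternoon→Priya, Wed evening→Ekwueme, Thu morning→Ekwueme+Priya, Thu afternoon→Johansson, Thu evening→Johansson.
Loads: Ekwueme 3, Priya 3, Johansson 3 — all ≤ 3.

3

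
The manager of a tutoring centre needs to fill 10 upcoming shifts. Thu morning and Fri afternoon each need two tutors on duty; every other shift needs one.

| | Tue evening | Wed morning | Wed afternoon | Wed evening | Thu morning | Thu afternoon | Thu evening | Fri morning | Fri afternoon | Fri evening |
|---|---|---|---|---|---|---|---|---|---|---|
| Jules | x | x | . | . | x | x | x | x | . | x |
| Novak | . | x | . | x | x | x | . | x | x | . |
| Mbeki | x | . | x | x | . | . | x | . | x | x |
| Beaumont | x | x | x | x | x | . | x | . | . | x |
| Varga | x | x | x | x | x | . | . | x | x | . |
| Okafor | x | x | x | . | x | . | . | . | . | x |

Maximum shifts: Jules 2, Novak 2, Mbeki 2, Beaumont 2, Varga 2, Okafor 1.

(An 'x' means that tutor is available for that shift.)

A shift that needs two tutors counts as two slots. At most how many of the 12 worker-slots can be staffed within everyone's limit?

Total capacity across all tutors is 2+2+2+2+2+1 = 11, and 12 slots are needed, so at most 11 can be filled.
An assignment achieving 11: Tue evening→Varga, Wed morning→Varga, Wed afternoon→Mbeki, Wed evening→Beaumont, Thu morning→Okafor, Thu afternoon→Jules, Thu evening→Jules, Fri morning→Novak, Fri afternoon→Novak+Mbeki, Fri evening→Beaumont.
Loads: Jules 2/2, Novak 2/2, Mbeki 2/2, Beaumont 2/2, Varga 2/2, Okafor 1/1.

11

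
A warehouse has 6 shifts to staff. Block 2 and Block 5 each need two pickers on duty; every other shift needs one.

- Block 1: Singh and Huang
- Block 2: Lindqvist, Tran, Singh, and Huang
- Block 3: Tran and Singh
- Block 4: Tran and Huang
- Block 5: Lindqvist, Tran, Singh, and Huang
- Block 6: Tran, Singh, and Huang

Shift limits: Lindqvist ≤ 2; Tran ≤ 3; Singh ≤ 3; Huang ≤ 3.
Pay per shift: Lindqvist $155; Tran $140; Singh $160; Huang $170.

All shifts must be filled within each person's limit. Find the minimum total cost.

Picking the cheapest available picker for each shift independently would cost $1170, but that ignores the shift limits.
An optimal schedule: Block 1→Singh, Block 2→Lindqvist+Singh, Block 3→Tran, Block 4→Tran, Block 5→Lindqvist+Singh, Block 6→Tran.
Total: 160 + 155 + 160 + 140 + 140 + 155 + 160 + 140 = $1210.

$1210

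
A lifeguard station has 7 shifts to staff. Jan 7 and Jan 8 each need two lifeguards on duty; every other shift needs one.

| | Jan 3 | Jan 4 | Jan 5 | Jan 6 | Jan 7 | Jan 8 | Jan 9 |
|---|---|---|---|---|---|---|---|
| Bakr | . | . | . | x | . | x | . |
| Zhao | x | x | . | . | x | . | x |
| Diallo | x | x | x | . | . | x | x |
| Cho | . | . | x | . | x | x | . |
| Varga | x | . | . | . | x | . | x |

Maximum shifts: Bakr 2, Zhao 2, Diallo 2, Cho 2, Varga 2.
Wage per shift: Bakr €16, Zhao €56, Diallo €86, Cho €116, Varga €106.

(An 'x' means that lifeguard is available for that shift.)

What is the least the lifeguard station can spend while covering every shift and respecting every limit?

€644

Jan 6 can only be covered by Bakr, so that assignment is forced.
Picking the cheapest available lifeguard for each shift independently would cost €534, but that ignores the shift limits.
An optimal schedule: Jan 3→Zhao, Jan 4→Zhao, Jan 5→Diallo, Jan 6→Bakr, Jan 7→Cho+Varga, Jan 8→Bakr+Diallo, Jan 9→Varga.
Total: 56 + 56 + 86 + 16 + 116 + 106 + 16 + 86 + 106 = €644.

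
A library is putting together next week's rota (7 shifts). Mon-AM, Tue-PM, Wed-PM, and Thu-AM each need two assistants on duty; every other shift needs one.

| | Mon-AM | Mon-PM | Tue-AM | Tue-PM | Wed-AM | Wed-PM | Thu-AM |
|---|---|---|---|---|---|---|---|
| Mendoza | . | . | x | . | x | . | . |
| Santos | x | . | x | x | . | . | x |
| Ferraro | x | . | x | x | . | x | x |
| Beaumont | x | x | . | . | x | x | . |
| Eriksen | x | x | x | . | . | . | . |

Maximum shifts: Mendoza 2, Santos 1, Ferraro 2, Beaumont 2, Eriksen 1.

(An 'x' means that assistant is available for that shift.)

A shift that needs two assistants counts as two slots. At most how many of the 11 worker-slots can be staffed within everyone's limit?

Total capacity across all assistants is 2+1+2+2+1 = 8, and 11 slots are needed, so at most 8 can be filled.
An assignment achieving 8: Mon-AM→Eriksen, Mon-PM→Beaumont, Tue-AM→Mendoza, Tue-PM→Santos+Ferraro, Wed-AM→Mendoza, Wed-PM→Ferraro+Beaumont.
Loads: Mendoza 2/2, Santos 1/1, Ferraro 2/2, Beaumont 2/2, Eriksen 1/1.

8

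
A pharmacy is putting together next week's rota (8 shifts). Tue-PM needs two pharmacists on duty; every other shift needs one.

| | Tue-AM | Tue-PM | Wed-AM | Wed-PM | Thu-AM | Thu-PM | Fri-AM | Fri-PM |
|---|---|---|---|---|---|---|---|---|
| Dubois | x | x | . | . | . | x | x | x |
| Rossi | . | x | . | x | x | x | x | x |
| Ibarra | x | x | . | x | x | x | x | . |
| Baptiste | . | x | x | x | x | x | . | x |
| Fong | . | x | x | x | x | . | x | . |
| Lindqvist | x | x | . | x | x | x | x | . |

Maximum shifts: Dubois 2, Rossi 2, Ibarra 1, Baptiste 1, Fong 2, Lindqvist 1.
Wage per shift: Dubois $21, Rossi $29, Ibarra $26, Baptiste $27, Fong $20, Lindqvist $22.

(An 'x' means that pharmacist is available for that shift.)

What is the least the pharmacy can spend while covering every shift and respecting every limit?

Picking the cheapest available pharmacist for each shift independently would cost $184, but that ignores the shift limits.
An optimal schedule: Tue-AM→Dubois, Tue-PM→Fong+Lindqvist, Wed-AM→Baptiste, Wed-PM→Rossi, Thu-AM→Rossi, Thu-PM→Ibarra, Fri-AM→Fong, Fri-PM→Dubois.
Total: 21 + 20 + 22 + 27 + 29 + 29 + 26 + 20 + 21 = $215.

$215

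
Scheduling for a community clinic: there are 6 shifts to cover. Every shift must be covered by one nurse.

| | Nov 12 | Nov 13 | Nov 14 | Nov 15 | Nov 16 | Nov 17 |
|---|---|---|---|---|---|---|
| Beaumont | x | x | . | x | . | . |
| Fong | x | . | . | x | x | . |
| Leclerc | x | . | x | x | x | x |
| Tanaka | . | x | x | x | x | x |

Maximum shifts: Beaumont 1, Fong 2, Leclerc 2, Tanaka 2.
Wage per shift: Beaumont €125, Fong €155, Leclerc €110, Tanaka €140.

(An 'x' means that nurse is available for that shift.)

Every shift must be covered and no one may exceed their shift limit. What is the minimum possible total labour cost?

Picking the cheapest available nurse for each shift independently would cost €675, but that ignores the shift limits.
An optimal schedule: Nov 12→Fong, Nov 13→Beaumont, Nov 14→Leclerc, Nov 15→Tanaka, Nov 16→Tanaka, Nov 17→Leclerc.
Total: 155 + 125 + 110 + 140 + 140 + 110 = €780.

€780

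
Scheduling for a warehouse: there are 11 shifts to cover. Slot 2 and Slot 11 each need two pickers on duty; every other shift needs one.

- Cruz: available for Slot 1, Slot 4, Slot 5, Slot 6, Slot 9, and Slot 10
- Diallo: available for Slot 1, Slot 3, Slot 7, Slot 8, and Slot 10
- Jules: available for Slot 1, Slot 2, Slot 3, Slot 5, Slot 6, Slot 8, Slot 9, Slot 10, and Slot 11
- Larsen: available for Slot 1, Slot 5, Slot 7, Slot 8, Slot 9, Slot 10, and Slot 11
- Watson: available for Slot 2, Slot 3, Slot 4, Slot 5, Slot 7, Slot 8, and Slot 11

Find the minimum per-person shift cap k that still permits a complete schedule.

3

With 5 pickers and 13 worker-slots to fill, someone must work at least ⌈13/5⌉ = 3 shifts, so k ≥ 3.
k = 3 works: Slot 1→Diallo, Slot 2→Jules+Watson, Slot 3→Diallo, Slot 4→Cruz, Slot 5→Jules, Slot 6→Cruz, Slot 7→Diallo, Slot 8→Larsen, Slot 9→Cruz, Slot 10→Larsen, Slot 11→Jules+Larsen.
Loads: Cruz 3, Diallo 3, Jules 3, Larsen 3, Watson 1 — all ≤ 3.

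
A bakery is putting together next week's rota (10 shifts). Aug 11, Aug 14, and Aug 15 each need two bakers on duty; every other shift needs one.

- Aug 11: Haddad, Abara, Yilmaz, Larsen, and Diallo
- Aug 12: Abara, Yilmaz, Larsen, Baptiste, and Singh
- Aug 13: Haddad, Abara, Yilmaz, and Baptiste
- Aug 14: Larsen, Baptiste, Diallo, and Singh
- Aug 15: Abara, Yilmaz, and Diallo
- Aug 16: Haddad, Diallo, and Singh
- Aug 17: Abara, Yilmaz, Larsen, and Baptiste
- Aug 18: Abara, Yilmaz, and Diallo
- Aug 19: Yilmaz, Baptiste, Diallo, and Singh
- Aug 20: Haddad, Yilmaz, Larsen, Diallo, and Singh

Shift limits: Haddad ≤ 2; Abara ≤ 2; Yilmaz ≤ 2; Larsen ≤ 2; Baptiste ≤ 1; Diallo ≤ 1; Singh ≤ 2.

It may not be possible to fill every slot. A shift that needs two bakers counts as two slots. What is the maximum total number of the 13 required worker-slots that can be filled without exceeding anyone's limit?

12

Total capacity across all bakers is 2+2+2+2+1+1+2 = 12, and 13 slots are needed, so at most 12 can be filled.
An assignment achieving 12: Aug 11→Larsen, Aug 12→Singh, Aug 13→Haddad, Aug 14→Larsen+Baptiste, Aug 15→Abara+Yilmaz, Aug 16→Haddad, Aug 17→Yilmaz, Aug 18→Abara, Aug 19→Diallo, Aug 20→Singh.
Loads: Haddad 2/2, Abara 2/2, Yilmaz 2/2, Larsen 2/2, Baptiste 1/1, Diallo 1/1, Singh 2/2.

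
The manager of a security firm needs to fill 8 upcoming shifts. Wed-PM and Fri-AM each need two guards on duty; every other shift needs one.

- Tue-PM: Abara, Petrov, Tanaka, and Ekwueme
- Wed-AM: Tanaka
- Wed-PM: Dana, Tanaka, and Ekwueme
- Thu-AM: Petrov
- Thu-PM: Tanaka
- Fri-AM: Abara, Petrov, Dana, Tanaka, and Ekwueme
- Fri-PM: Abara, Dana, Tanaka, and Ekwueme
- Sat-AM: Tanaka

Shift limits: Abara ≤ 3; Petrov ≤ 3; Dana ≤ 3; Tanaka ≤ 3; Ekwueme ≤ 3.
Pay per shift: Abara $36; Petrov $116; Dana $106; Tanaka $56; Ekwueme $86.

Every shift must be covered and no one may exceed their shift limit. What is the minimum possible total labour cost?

$670

Wed-AM can only be covered by Tanaka, so that assignment is forced.
Thu-AM can only be covered by Petrov, so that assignment is forced.
Thu-PM can only be covered by Tanaka, so that assignment is forced.
Picking the cheapest available guard for each shift independently would cost $590, but that ignores the shift limits.
An optimal schedule: Tue-PM→Abara, Wed-AM→Tanaka, Wed-PM→Ekwueme+Dana, Thu-AM→Petrov, Thu-PM→Tanaka, Fri-AM→Abara+Ekwueme, Fri-PM→Abara, Sat-AM→Tanaka.
Total: 36 + 56 + 86 + 106 + 116 + 56 + 36 + 86 + 36 + 56 = $670.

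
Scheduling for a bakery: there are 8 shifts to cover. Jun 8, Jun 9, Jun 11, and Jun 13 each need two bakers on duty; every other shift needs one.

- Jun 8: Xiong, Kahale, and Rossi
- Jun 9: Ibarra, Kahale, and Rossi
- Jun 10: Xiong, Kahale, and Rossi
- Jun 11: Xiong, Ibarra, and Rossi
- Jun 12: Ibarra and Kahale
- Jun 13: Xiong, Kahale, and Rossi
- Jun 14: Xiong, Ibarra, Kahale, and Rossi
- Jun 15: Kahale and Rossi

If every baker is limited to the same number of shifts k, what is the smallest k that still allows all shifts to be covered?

3

With 4 bakers and 12 worker-slots to fill, someone must work at least ⌈12/4⌉ = 3 shifts, so k ≥ 3.
k = 3 works: Jun 8→Xiong+Kahale, Jun 9→Ibarra+Kahale, Jun 10→Xiong, Jun 11→Ibarra+Rossi, Jun 12→Ibarra, Jun 13→Xiong+Rossi, Jun 14→Rossi, Jun 15→Kahale.
Loads: Xiong 3, Ibarra 3, Kahale 3, Rossi 3 — all ≤ 3.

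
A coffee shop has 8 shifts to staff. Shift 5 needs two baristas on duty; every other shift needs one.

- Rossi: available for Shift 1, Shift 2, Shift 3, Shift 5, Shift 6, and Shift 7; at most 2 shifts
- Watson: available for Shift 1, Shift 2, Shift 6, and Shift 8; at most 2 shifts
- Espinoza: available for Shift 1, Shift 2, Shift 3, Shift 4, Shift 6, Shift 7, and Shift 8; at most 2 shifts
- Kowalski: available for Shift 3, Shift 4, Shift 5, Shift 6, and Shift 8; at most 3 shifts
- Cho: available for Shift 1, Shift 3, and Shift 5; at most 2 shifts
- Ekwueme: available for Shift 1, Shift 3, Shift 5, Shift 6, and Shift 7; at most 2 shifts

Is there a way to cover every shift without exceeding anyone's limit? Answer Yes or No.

One valid schedule: Shift 1→Watson, Shift 2→Rossi, Shift 3→Espinoza, Shift 4→Espinoza, Shift 5→Kowalski+Cho, Shift 6→Kowalski, Shift 7→Rossi, Shift 8→Watson.
Loads: Rossi 2/2, Watson 2/2, Espinoza 2/2, Kowalski 2/3, Cho 1/2, Ekwueme 0/2 — all within limits.

Yes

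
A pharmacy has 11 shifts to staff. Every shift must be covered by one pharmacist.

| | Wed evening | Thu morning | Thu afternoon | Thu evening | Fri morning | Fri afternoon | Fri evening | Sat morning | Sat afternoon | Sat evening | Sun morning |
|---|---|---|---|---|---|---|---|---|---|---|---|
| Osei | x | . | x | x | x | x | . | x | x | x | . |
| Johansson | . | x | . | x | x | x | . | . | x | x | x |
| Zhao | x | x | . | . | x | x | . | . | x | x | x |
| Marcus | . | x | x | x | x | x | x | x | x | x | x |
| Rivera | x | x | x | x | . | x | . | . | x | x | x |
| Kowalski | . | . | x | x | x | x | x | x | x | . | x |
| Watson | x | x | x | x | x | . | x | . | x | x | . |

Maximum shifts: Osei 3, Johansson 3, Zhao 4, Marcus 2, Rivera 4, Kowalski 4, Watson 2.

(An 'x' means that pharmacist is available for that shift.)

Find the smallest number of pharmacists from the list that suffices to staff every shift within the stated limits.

3

11 slots to fill and no one can take more than 4, so at least ⌈11/4⌉ = 3 pharmacists are needed.
Osei, Zhao, and Kowalski alone can cover everything: Wed evening→Osei, Thu morning→Zhao, Thu afternoon→Osei, Thu evening→Osei, Fri morning→Zhao, Fri afternoon→Kowalski, Fri evening→Kowalski, Sat morning→Kowalski, Sat afternoon→Kowalski, Sat evening→Zhao, Sun morning→Zhao.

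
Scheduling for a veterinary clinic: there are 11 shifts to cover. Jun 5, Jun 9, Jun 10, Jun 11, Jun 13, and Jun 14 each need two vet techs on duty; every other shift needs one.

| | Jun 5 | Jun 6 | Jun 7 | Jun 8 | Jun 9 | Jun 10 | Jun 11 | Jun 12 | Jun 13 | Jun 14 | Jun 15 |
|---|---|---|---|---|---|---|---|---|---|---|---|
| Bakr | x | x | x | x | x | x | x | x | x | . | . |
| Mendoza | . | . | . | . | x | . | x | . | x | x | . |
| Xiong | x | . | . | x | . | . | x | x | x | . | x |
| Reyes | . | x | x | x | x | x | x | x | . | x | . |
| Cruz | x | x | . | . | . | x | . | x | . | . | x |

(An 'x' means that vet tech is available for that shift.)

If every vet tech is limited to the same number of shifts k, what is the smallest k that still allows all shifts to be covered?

4

With 5 vet techs and 17 worker-slots to fill, someone must work at least ⌈17/5⌉ = 4 shifts, so k ≥ 4.
k = 4 works: Jun 5→Bakr+Xiong, Jun 6→Bakr, Jun 7→Bakr, Jun 8→Bakr, Jun 9→Mendoza+Reyes, Jun 10→Reyes+Cruz, Jun 11→Mendoza+Reyes, Jun 12→Xiong, Jun 13→Mendoza+Xiong, Jun 14→Mendoza+Reyes, Jun 15→Xiong.
Loads: Bakr 4, Mendoza 4, Xiong 4, Reyes 4, Cruz 1 — all ≤ 4.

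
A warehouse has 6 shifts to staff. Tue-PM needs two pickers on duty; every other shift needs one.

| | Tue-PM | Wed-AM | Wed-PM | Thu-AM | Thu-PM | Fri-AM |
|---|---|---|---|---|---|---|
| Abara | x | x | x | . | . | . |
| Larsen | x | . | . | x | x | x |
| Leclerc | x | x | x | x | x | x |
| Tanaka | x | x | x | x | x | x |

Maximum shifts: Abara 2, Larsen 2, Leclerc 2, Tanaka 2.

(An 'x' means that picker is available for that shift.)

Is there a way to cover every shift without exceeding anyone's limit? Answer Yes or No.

Yes

One valid schedule: Tue-PM→Leclerc+Tanaka, Wed-AM→Abara, Wed-PM→Abara, Thu-AM→Larsen, Thu-PM→Larsen, Fri-AM→Leclerc.
Loads: Abara 2/2, Larsen 2/2, Leclerc 2/2, Tanaka 1/2 — all within limits.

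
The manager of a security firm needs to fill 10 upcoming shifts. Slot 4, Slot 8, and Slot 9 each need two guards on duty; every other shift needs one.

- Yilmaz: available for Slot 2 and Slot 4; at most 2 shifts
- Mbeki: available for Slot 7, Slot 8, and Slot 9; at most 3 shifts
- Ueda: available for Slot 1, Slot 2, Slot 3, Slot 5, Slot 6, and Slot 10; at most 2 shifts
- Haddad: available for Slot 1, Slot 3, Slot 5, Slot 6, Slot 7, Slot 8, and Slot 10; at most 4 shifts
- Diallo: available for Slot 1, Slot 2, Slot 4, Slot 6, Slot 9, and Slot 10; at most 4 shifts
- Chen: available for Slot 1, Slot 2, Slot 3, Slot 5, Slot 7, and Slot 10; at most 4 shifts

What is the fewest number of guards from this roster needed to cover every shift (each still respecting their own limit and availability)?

13 slots to fill and no one can take more than 4, so at least ⌈13/4⌉ = 4 guards are needed.
Yilmaz, Mbeki, Haddad, and Diallo alone can cover everything: Slot 1→Haddad, Slot 2→Yilmaz, Slot 3→Haddad, Slot 4→Yilmaz+Diallo, Slot 5→Haddad, Slot 6→Diallo, Slot 7→Mbeki, Slot 8→Mbeki+Haddad, Slot 9→Mbeki+Diallo, Slot 10→Diallo.

4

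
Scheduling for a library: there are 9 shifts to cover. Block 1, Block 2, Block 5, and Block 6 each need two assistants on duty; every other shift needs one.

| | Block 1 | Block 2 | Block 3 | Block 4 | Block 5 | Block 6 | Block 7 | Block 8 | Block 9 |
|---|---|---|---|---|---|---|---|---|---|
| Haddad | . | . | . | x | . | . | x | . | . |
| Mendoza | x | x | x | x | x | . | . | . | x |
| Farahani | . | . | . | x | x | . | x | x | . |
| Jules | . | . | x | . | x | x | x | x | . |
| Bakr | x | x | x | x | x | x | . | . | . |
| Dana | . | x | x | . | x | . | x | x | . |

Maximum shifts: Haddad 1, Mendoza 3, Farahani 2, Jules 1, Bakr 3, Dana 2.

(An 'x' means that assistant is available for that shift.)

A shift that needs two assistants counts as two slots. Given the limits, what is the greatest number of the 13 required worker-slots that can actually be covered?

12

Total capacity across all assistants is 1+3+2+1+3+2 = 12, and 13 slots are needed, so at most 12 can be filled.
An assignment achieving 12: Block 1→Mendoza+Bakr, Block 2→Mendoza+Bakr, Block 3→Dana, Block 4→Haddad, Block 5→Dana, Block 6→Jules+Bakr, Block 7→Farahani, Block 8→Farahani, Block 9→Mendoza.
Loads: Haddad 1/1, Mendoza 3/3, Farahani 2/2, Jules 1/1, Bakr 3/3, Dana 2/2.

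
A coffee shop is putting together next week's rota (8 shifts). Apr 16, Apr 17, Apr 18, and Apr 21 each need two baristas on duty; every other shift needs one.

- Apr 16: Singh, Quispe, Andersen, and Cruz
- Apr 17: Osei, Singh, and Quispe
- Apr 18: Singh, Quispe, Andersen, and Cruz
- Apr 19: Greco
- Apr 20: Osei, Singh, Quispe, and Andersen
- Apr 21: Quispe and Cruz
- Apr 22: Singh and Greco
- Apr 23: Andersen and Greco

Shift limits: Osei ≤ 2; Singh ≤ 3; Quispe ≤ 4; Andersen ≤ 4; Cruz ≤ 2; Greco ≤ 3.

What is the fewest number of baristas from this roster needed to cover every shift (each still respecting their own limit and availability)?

12 slots to fill and no one can take more than 4, so at least ⌈12/4⌉ = 3 baristas are needed.
Any 3 baristas together have capacity at most 4+4+3 = 11 < 12 slots, so 3 can never suffice.
Singh, Quispe, Cruz, and Greco alone can cover everything: Apr 16→Singh+Quispe, Apr 17→Singh+Quispe, Apr 18→Quispe+Cruz, Apr 19→Greco, Apr 20→Singh, Apr 21→Quispe+Cruz, Apr 22→Greco, Apr 23→Greco.

4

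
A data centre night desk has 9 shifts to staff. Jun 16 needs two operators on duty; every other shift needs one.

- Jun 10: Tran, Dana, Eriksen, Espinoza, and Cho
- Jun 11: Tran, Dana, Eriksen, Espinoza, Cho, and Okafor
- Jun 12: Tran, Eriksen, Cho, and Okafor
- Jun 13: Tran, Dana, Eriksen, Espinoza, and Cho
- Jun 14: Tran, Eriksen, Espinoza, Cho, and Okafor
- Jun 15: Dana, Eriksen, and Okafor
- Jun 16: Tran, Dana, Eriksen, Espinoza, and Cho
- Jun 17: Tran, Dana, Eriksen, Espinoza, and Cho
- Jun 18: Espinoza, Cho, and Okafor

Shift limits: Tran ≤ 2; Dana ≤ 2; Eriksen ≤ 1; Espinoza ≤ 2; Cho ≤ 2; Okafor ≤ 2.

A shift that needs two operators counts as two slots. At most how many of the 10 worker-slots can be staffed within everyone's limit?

Total capacity across all operators is 2+2+1+2+2+2 = 11, and 10 slots are needed, so at most 10 can be filled.
An assignment achieving 10: Jun 10→Tran, Jun 11→Okafor, Jun 12→Tran, Jun 13→Dana, Jun 14→Eriksen, Jun 15→Dana, Jun 16→Espinoza+Cho, Jun 17→Cho, Jun 18→Espinoza.
Loads: Tran 2/2, Dana 2/2, Eriksen 1/1, Espinoza 2/2, Cho 2/2, Okafor 1/2.

10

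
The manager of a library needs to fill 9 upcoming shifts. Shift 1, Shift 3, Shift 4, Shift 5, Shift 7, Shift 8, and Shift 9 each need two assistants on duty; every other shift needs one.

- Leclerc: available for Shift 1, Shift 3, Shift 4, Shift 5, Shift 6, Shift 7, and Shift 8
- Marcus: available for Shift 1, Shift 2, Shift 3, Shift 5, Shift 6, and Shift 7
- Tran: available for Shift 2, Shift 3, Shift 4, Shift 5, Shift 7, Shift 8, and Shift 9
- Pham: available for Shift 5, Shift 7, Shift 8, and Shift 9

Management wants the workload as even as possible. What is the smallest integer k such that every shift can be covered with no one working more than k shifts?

4

With 4 assistants and 16 worker-slots to fill, someone must work at least ⌈16/4⌉ = 4 shifts, so k ≥ 4.
k = 4 works: Shift 1→Leclerc+Marcus, Shift 2→Marcus, Shift 3→Leclerc+Marcus, Shift 4→Leclerc+Tran, Shift 5→Marcus+Pham, Shift 6→Leclerc, Shift 7→Tran+Pham, Shift 8→Tran+Pham, Shift 9→Tran+Pham.
Loads: Leclerc 4, Marcus 4, Tran 4, Pham 4 — all ≤ 4.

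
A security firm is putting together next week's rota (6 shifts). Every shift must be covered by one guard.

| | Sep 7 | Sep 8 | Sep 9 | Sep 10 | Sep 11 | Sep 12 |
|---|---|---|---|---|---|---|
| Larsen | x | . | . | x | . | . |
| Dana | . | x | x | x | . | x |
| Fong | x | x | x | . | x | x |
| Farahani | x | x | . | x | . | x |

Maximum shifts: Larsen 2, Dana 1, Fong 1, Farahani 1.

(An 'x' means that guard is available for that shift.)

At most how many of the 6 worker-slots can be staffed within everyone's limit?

5

Total capacity across all guards is 2+1+1+1 = 5, and 6 slots are needed, so at most 5 can be filled.
An assignment achieving 5: Sep 7→Larsen, Sep 8→Farahani, Sep 9→Dana, Sep 10→Larsen, Sep 11→Fong.
Loads: Larsen 2/2, Dana 1/1, Fong 1/1, Farahani 1/1.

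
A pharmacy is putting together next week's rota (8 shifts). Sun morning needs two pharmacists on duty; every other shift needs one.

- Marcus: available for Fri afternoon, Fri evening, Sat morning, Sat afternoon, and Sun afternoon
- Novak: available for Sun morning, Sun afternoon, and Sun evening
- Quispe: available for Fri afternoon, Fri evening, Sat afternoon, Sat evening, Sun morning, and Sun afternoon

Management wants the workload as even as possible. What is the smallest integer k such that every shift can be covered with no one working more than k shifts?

With 3 pharmacists and 9 worker-slots to fill, someone must work at least ⌈9/3⌉ = 3 shifts, so k ≥ 3.
k = 3 works: Fri afternoon→Marcus, Fri evening→Marcus, Sat morning→Marcus, Sat afternoon→Quispe, Sat evening→Quispe, Sun morning→Novak+Quispe, Sun afternoon→Novak, Sun evening→Novak.
Loads: Marcus 3, Novak 3, Quispe 3 — all ≤ 3.

3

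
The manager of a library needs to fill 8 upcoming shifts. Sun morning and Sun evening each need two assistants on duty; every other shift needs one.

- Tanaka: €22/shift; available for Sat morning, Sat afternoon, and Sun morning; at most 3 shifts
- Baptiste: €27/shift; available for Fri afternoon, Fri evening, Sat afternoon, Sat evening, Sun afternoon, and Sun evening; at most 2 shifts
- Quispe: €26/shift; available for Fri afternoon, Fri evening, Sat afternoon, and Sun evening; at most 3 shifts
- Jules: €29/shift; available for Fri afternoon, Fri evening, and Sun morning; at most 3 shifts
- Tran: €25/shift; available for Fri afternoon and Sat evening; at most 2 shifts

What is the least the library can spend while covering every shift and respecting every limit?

Sat morning can only be covered by Tanaka, so that assignment is forced.
Sun morning can only be covered by Tanaka and Jules, so that assignment is forced.
Sun afternoon can only be covered by Baptiste, so that assignment is forced.
Picking the cheapest available assistant for each shift independently would cost €251, and that bound is achievable.
An optimal schedule: Fri afternoon→Tran, Fri evening→Quispe, Sat morning→Tanaka, Sat afternoon→Tanaka, Sat evening→Tran, Sun morning→Tanaka+Jules, Sun afternoon→Baptiste, Sun evening→Quispe+Baptiste.
Total: 25 + 26 + 22 + 22 + 25 + 22 + 29 + 27 + 26 + 27 = €251.

€251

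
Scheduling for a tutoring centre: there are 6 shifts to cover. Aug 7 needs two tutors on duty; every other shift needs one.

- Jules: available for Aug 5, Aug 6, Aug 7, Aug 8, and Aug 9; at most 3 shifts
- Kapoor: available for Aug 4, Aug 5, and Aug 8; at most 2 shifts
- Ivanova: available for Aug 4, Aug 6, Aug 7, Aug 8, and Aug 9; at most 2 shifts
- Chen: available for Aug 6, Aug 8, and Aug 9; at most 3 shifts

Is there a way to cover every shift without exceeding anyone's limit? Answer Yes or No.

Yes

Aug 7 can only be covered by Jules and Ivanova, so that assignment is forced.
One valid schedule: Aug 4→Kapoor, Aug 5→Jules, Aug 6→Jules, Aug 7→Jules+Ivanova, Aug 8→Kapoor, Aug 9→Ivanova.
Loads: Jules 3/3, Kapoor 2/2, Ivanova 2/2, Chen 0/3 — all within limits.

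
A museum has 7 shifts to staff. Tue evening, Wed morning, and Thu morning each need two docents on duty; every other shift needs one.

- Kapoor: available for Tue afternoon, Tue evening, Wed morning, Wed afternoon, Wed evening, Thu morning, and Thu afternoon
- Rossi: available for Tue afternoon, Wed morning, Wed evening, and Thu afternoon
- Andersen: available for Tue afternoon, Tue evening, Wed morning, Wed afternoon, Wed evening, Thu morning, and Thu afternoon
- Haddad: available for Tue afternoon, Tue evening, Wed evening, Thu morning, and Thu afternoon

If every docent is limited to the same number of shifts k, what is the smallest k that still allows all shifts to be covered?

With 4 docents and 10 worker-slots to fill, someone must work at least ⌈10/4⌉ = 3 shifts, so k ≥ 3.
k = 3 works: Tue afternoon→Rossi, Tue evening→Kapoor+Andersen, Wed morning→Kapoor+Rossi, Wed afternoon→Kapoor, Wed evening→Rossi, Thu morning→Andersen+Haddad, Thu afternoon→Andersen.
Loads: Kapoor 3, Rossi 3, Andersen 3, Haddad 1 — all ≤ 3.

3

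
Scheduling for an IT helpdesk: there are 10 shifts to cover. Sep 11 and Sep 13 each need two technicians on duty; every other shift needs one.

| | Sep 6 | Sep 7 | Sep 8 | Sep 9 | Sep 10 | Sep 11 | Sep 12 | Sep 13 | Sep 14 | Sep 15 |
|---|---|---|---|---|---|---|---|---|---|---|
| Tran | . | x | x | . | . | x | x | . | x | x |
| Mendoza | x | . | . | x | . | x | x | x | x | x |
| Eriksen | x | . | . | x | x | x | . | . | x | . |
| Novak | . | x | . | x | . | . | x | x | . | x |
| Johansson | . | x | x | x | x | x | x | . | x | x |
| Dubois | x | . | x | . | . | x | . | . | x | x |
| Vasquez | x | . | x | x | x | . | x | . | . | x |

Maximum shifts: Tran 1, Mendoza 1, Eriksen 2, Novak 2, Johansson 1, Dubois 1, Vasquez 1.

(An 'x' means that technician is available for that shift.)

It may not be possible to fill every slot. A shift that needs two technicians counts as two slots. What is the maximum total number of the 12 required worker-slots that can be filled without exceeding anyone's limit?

Total capacity across all technicians is 1+1+2+2+1+1+1 = 9, and 12 slots are needed, so at most 9 can be filled.
An assignment achieving 9: Sep 6→Eriksen, Sep 7→Tran, Sep 8→Johansson, Sep 9→Novak, Sep 10→Eriksen, Sep 11→Dubois, Sep 12→Vasquez, Sep 13→Mendoza+Novak.
Loads: Tran 1/1, Mendoza 1/1, Eriksen 2/2, Novak 2/2, Johansson 1/1, Dubois 1/1, Vasquez 1/1.

9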